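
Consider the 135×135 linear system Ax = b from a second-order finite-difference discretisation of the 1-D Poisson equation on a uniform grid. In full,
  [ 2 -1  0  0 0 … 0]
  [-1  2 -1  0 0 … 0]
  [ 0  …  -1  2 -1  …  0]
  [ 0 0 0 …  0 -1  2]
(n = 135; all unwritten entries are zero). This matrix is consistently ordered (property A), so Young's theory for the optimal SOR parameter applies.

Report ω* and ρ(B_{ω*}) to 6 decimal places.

ω* = 1.954847, ρ_SOR = 0.954847

n=135: λ(B_J) = 1 − λ(A)/2 = cos(kπ/136); k=1 gives ρ_J = 0.999733.
√(1−ρ_J²) = |sin(π/136)| = 0.0230979
ω* = 2/(1 + 0.0230979) = 2/1.0230979 = 1.954847.
ρ(B_{ω*}) = ω*−1 = 0.954847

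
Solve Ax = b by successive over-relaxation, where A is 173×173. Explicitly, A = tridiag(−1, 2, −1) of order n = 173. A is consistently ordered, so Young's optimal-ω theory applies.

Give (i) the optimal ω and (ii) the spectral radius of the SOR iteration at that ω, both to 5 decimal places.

B_J for the 173×173 system has eigenvalues cos(kπ/174); ρ_J = cos(π/174) = 0.99984.
root = sin(π/174) = 0.018054  (since 1−cos² = sin²).
[ω*] 2 ÷ (1 + 0.018054) = 2 ÷ 1.018054 = 1.96453.
Hence ρ(B_{ω*}) = 1.96453 − 1 = 0.96453.

ω* = 1.96453, ρ_SOR = 0.96453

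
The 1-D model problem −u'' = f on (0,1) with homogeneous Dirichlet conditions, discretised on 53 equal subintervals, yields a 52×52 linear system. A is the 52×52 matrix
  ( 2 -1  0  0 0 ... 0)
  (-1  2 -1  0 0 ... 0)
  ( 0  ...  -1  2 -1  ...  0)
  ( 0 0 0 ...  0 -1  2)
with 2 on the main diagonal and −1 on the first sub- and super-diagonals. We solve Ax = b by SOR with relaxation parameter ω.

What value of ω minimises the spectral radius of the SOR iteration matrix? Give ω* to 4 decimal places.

ω* = 1.8881

½·tridiag(1,0,1) at n=52: λ_k = cos(kπ/53); max |λ| at k=1 ⇒ ρ_J = cos(π/53) ≈ 0.9982.
√(1−ρ_J²) simplifies to sin(π/53) = 0.05924.
So ω* = 2/1.05924 = 1.8881 (Young).
ρ_SOR = ω* − 1 ≈ 0.8881.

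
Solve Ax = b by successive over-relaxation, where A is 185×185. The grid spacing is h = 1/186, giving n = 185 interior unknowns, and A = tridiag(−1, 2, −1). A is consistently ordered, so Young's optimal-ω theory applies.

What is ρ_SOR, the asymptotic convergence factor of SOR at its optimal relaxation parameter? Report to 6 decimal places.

With n=185, ρ(Jacobi) = cos(π/186) = 0.999857.
√(1−ρ_J²) = |sin(π/186)| = 0.0168895
[ω*] 2 ÷ (1 + 0.0168895) = 2 ÷ 1.0168895 = 1.966782.
and ρ(B_{ω*}) = 1.966782 − 1 = 0.966782.

ρ_SOR = 0.966782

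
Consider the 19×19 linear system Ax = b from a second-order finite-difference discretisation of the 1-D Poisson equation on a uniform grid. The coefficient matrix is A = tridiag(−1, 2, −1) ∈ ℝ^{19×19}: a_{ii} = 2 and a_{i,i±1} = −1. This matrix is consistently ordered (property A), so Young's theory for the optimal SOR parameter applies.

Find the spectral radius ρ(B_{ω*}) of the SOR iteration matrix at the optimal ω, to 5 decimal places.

n=19: λ(B_J) = 1 − λ(A)/2 = cos(kπ/20); k=1 gives ρ_J = 0.98769.
root = sin(π/20) = 0.156434  (since 1−cos² = sin²).
Then 2/(1+√(1−ρ_J²)) = 2/(1+0.156434); ω* = 2/1.156434 = 1.72945.
ρ_SOR = ω* − 1 ≈ 0.72945.

ρ_SOR = 0.72945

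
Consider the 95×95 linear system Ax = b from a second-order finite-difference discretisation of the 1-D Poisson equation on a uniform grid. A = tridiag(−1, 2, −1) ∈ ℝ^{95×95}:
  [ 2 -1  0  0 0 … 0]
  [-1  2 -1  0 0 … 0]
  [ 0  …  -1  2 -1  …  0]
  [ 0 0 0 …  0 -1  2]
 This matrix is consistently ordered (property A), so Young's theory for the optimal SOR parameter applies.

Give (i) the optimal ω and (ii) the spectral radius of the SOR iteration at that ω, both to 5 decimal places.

ω* = 1.93664, ρ_SOR = 0.93664

With n=95, ρ(Jacobi) = cos(π/96) = 0.99946.
√(1 − cos²(π/96)) = sin(π/96) ≈ 0.032719.
Young: ω* = 2/(1+√(1−ρ_J²)) = 2/(1+0.032719) = 2/1.032719 = 1.93664.
and ρ(B_{ω*}) = 1.93664 − 1 = 0.93664.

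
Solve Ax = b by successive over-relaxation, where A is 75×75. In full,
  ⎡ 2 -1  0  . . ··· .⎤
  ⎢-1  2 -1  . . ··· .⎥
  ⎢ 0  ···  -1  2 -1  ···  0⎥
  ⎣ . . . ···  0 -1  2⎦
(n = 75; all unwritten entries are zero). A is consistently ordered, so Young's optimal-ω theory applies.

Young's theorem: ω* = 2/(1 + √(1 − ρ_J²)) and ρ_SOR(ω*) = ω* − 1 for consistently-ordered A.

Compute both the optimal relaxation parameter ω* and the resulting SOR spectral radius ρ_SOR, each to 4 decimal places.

ω* = 1.9206, ρ_SOR = 0.9206

[ρ_J] n=75: ρ(B_J) = cos(π/(n+1)) = cos(π/76) = 0.9991.
1 − cos²(π/76) = sin²(π/76) ⇒ √(1−ρ_J²) = sin(π/76) = 0.04132.
ω* = 2/(1+0.04132) = 1.9206
At ω = 1.9206 every |λ(B_ω)| = ω−1, so ρ_SOR = 0.9206.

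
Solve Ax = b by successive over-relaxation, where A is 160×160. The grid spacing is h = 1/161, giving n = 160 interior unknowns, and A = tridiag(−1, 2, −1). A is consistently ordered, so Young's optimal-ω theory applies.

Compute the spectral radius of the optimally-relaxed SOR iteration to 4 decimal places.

ρ_SOR = 0.9617

[ρ_J] n=160: ρ(B_J) = cos(π/(n+1)) = cos(π/161) = 0.9998.
√(1−ρ_J²) = |sin(π/161)| = 0.01951
ω* = 2 / (1 + 0.01951) = 2 / 1.01951 ≈ 1.9617.
and ρ(B_{ω*}) = 1.9617 − 1 = 0.9617.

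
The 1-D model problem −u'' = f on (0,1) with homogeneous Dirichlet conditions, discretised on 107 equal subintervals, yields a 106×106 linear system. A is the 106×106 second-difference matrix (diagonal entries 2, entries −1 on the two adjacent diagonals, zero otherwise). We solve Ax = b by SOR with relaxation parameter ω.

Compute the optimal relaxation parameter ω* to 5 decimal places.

spectrum of D⁻¹(L+U) = {cos(kπ/107) : 1≤k≤106}; ρ_J = cos(π/107) = 0.99957.
1 − cos²(π/107) = sin²(π/107) ⇒ √(1−ρ_J²) = sin(π/107) = 0.029356.
ω* = 2/(1 + 0.029356) = 2/1.029356 = 1.94296.
ρ_SOR = ω* − 1 ≈ 0.94296.

ω* = 1.94296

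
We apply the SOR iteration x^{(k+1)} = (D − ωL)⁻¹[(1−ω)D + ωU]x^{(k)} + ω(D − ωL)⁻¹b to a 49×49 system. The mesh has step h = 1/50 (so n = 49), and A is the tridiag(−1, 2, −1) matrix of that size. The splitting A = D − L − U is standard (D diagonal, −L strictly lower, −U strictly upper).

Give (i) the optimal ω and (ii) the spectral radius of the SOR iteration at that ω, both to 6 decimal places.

½·tridiag(1,0,1) at n=49: λ_k = cos(kπ/50); max |λ| at k=1 ⇒ ρ_J = cos(π/50) ≈ 0.998027.
√(1−ρ_J²) simplifies to sin(π/50) = 0.0627905.
ω* = 2/(1 + 0.0627905) = 2/1.0627905 = 1.881838.
and ρ(B_{ω*}) = 1.881838 − 1 = 0.881838.

ω* = 1.881838, ρ_SOR = 0.881838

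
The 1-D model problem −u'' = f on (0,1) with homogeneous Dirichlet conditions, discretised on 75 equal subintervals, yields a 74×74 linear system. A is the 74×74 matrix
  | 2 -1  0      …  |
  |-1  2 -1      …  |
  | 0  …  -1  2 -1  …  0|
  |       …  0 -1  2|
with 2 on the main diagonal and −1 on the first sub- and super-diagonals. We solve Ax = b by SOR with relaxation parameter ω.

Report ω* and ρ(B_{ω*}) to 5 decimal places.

ω* = 1.91961, ρ_SOR = 0.91961

With n=74, ρ(Jacobi) = cos(π/75) = 0.99912.
root = sin(π/75) = 0.041876  (since 1−cos² = sin²).
Then 2/(1+√(1−ρ_J²)) = 2/(1+0.041876); ω* = 2/1.041876 = 1.91961.
ρ_SOR = ω* − 1 = 1.91961 − 1 = 0.91961.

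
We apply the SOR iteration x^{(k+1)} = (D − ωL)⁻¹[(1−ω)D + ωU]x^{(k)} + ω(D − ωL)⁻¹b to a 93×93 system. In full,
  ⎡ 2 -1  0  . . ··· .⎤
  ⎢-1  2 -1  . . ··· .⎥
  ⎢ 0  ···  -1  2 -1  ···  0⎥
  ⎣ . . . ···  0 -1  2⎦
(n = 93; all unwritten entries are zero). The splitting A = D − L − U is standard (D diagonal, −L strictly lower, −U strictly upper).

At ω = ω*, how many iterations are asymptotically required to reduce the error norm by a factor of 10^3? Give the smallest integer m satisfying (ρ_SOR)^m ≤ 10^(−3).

With n=93, ρ(Jacobi) = cos(π/94) = 0.9994416.
root = sin(π/94) = 0.0334150  (since 1−cos² = sin²).
[ω*] 2 ÷ (1 + 0.0334150) = 2 ÷ 1.0334150 = 1.9353309.
ρ_SOR = ω* − 1 ≈ 0.9353309.
m ≥ 3·ln10 / (−ln 0.9353309) = 103.325; smallest integer m = 104.

m = 104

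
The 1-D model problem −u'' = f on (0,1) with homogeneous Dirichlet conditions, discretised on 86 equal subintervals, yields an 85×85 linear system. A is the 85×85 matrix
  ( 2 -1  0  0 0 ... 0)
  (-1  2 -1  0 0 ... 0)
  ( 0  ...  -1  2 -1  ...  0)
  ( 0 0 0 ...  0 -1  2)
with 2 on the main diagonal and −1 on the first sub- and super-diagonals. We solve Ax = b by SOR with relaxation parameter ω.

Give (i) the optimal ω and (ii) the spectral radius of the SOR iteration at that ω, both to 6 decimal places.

ω* = 1.929530, ρ_SOR = 0.929530

spectrum of D⁻¹(L+U) = {cos(kπ/86) : 1≤k≤85}; ρ_J = cos(π/86) = 0.999333.
1 − cos²(π/86) = sin²(π/86) ⇒ √(1−ρ_J²) = sin(π/86) = 0.0365220.
Young: ω* = 2/(1+√(1−ρ_J²)) = 2/(1+0.0365220) = 2/1.0365220 = 1.929530.
[ρ_SOR] ω* − 1 = 0.929530.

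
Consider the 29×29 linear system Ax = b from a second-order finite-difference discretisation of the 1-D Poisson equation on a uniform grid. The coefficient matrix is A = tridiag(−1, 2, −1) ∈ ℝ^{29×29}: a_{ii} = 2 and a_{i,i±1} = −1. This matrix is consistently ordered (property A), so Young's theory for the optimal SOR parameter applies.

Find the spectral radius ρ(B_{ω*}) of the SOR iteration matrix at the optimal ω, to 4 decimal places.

ρ_SOR = 0.8107

½·tridiag(1,0,1) at n=29: λ_k = cos(kπ/30); max |λ| at k=1 ⇒ ρ_J = cos(π/30) ≈ 0.9945.
root = sin(π/30) = 0.10453  (since 1−cos² = sin²).
[ω*] 2 ÷ (1 + 0.10453) = 2 ÷ 1.10453 = 1.8107.
[ρ_SOR] ω* − 1 = 0.8107.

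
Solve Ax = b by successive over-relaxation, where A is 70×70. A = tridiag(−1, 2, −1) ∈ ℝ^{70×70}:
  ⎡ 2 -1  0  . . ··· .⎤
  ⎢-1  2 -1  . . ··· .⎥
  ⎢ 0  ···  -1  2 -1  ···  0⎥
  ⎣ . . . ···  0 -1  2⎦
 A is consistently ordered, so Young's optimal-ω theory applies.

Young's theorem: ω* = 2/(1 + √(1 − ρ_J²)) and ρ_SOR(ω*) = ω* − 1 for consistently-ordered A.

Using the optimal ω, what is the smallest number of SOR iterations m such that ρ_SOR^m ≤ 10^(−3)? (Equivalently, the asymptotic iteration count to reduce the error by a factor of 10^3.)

With n=70, ρ(Jacobi) = cos(π/71) = 0.9990212.
√(1−ρ_J²) = |sin(π/71)| = 0.0442333
[ω*] 2 ÷ (1 + 0.0442333) = 2 ÷ 1.0442333 = 1.9152808.
and ρ(B_{ω*}) = 1.9152808 − 1 = 0.9152808.
ρ_SOR^m ≤ 10^(−3) ⇔ m ≥ 3·ln10/(−ln 0.9152808) = 6.90776/0.0885244 = 78.032; m = ⌈78.032⌉ = 79.

m = 79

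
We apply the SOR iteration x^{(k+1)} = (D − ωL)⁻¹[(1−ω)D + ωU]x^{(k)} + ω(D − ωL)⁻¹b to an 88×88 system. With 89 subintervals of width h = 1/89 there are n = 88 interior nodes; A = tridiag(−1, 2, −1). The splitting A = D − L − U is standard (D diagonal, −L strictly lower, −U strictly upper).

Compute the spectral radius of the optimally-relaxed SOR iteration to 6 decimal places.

ρ_SOR = 0.931823

½·tridiag(1,0,1) at n=88: λ_k = cos(kπ/89); max |λ| at k=1 ⇒ ρ_J = cos(π/89) ≈ 0.999377.
√(1−ρ_J²) simplifies to sin(π/89) = 0.0352915.
ω* = 2/(1+0.0352915) = 1.931823
At ω = 1.931823 every |λ(B_ω)| = ω−1, so ρ_SOR = 0.931823.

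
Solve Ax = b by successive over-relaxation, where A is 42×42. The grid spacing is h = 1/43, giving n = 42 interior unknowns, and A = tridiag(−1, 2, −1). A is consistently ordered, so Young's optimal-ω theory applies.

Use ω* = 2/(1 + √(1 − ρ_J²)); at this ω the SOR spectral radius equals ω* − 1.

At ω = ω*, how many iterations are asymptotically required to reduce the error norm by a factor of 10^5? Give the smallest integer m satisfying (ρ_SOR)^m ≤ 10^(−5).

spectrum of D⁻¹(L+U) = {cos(kπ/43) : 1≤k≤42}; ρ_J = cos(π/43) = 0.9973323.
1 − cos²(π/43) = sin²(π/43) ⇒ √(1−ρ_J²) = sin(π/43) = 0.0729953.
ω* = 2/(1+0.0729953) = 1.8639411
At ω = 1.8639411 every |λ(B_ω)| = ω−1, so ρ_SOR = 0.8639411.
m ≥ 5·ln10 / (−ln 0.8639411) = 78.720; smallest integer m = 79.

m = 79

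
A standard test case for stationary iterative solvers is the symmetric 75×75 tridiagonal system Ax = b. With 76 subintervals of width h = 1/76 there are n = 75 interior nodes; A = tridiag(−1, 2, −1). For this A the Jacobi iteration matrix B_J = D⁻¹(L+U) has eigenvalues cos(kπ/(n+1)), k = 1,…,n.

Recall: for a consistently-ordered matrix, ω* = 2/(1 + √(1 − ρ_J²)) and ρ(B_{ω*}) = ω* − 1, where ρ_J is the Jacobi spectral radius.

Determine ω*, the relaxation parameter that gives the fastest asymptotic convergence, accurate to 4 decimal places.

ρ_J = max_k |cos(kπ/76)| = cos(π/76) = 0.9991
root = sin(π/76) = 0.04132  (since 1−cos² = sin²).
ω* = 2/(1+0.04132) = 1.9206
At ω = 1.9206 every |λ(B_ω)| = ω−1, so ρ_SOR = 0.9206.

ω* = 1.9206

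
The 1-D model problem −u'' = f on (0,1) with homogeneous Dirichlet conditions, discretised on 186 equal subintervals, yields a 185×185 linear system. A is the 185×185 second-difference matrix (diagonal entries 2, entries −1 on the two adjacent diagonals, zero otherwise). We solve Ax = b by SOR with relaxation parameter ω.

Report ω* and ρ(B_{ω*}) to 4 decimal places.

With n=185, ρ(Jacobi) = cos(π/186) = 0.9999.
root = sin(π/186) = 0.01689  (since 1−cos² = sin²).
[ω*] 2 ÷ (1 + 0.01689) = 2 ÷ 1.01689 = 1.9668.
and ρ(B_{ω*}) = 1.9668 − 1 = 0.9668.

ω* = 1.9668, ρ_SOR = 0.9668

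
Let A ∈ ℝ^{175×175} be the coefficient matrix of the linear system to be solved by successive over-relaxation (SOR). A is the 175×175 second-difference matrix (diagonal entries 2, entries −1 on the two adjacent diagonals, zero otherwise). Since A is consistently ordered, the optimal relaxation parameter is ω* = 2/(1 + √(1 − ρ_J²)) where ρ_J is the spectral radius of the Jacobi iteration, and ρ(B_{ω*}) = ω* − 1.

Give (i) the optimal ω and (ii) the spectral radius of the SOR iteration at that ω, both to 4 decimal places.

ω* = 1.9649, ρ_SOR = 0.9649

n=175: λ(B_J) = 1 − λ(A)/2 = cos(kπ/176); k=1 gives ρ_J = 0.9998.
root = sin(π/176) = 0.01785  (since 1−cos² = sin²).
Young: ω* = 2/(1+√(1−ρ_J²)) = 2/(1+0.01785) = 2/1.01785 = 1.9649.
Hence ρ(B_{ω*}) = 1.9649 − 1 = 0.9649.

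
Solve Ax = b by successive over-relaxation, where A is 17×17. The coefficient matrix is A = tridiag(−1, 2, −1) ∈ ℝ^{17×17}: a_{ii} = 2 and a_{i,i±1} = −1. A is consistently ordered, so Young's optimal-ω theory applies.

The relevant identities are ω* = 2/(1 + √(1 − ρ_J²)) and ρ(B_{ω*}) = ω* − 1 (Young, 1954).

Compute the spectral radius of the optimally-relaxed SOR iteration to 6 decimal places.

ρ_SOR = 0.704088

½·tridiag(1,0,1) at n=17: λ_k = cos(kπ/18); max |λ| at k=1 ⇒ ρ_J = cos(π/18) ≈ 0.984808.
√(1 − cos²(π/18)) = sin(π/18) ≈ 0.1736482.
ω* = 2/(1 + 0.1736482) = 2/1.1736482 = 1.704088.
and ρ(B_{ω*}) = 1.704088 − 1 = 0.704088.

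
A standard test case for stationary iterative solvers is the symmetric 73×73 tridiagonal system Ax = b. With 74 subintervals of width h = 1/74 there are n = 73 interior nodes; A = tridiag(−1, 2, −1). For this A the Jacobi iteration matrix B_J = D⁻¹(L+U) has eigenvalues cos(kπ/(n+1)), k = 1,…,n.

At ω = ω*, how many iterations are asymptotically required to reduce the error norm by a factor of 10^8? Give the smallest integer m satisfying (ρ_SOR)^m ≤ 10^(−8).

B_J for the 73×73 system has eigenvalues cos(kπ/74); ρ_J = cos(π/74) = 0.9990990.
√(1−ρ_J²) simplifies to sin(π/74) = 0.0424412.
So ω* = 2/1.0424412 = 1.9185734 (Young).
Hence ρ(B_{ω*}) = 1.9185734 − 1 = 0.9185734.
m ≥ 8·ln10 / (−ln 0.9185734) = 216.884; smallest integer m = 217.

m = 217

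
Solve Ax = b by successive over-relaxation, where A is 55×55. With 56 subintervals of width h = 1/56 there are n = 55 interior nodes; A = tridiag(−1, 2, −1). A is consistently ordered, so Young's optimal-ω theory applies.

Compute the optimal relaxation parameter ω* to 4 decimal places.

With n=55, ρ(Jacobi) = cos(π/56) = 0.9984.
1 − cos²(π/56) = sin²(π/56) ⇒ √(1−ρ_J²) = sin(π/56) = 0.05607.
Then 2/(1+√(1−ρ_J²)) = 2/(1+0.05607); ω* = 2/1.05607 = 1.8938.
ρ_SOR = ω* − 1 = 1.8938 − 1 = 0.8938.

ω* = 1.8938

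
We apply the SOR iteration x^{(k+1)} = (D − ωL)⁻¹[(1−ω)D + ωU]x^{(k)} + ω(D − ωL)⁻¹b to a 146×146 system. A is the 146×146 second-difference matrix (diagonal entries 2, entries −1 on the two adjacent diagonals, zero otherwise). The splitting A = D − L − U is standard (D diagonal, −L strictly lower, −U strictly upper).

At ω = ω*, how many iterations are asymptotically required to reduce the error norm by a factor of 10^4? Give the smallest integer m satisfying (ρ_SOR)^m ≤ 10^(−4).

m = 216

ρ_J = max_k |cos(kπ/147)| = cos(π/147) = 0.9997716
root = sin(π/147) = 0.0213698  (since 1−cos² = sin²).
[ω*] 2 ÷ (1 + 0.0213698) = 2 ÷ 1.0213698 = 1.9581546.
ρ(B_{ω*}) = ω*−1 = 0.9581546
For 4 digits: m = 4·ln10 / (−ln 0.9581546) = 9.21034/0.0427461 = 215.466; round up → m = 216.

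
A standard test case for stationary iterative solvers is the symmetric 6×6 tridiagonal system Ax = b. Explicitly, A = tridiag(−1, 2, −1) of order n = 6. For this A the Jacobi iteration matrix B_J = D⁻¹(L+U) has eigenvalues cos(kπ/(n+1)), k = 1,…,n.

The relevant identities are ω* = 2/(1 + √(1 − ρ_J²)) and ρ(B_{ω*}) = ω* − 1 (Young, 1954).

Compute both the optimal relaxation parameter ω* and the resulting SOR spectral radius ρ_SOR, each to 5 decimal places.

n=6: λ(B_J) = 1 − λ(A)/2 = cos(kπ/7); k=1 gives ρ_J = 0.90097.
√(1−ρ_J²) simplifies to sin(π/7) = 0.433884.
ω* = 2/(1 + 0.433884) = 2/1.433884 = 1.39481.
ρ_SOR = ω* − 1 = 1.39481 − 1 = 0.39481.

ω* = 1.39481, ρ_SOR = 0.39481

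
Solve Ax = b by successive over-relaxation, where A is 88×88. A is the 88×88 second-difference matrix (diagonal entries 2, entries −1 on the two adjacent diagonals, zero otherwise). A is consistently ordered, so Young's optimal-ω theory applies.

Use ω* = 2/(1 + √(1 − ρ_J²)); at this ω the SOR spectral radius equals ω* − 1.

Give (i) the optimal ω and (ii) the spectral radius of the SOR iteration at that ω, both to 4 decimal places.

ω* = 1.9318, ρ_SOR = 0.9318

B_J for the 88×88 system has eigenvalues cos(kπ/89); ρ_J = cos(π/89) = 0.9994.
√(1−ρ_J²) simplifies to sin(π/89) = 0.03529.
[ω*] 2 ÷ (1 + 0.03529) = 2 ÷ 1.03529 = 1.9318.
and ρ(B_{ω*}) = 1.9318 − 1 = 0.9318.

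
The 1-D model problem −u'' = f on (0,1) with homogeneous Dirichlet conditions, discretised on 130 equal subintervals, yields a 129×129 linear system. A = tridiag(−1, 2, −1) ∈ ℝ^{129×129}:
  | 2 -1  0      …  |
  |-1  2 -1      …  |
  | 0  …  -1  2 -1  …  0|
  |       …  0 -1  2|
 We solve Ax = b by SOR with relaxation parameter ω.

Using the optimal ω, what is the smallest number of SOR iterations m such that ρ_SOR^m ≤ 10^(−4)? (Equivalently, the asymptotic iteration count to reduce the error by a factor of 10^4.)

m = 191

n=129: λ(B_J) = 1 − λ(A)/2 = cos(kπ/130); k=1 gives ρ_J = 0.9997080.
root = sin(π/130) = 0.0241637  (since 1−cos² = sin²).
[ω*] 2 ÷ (1 + 0.0241637) = 2 ÷ 1.0241637 = 1.9528128.
ρ_SOR = ω* − 1 = 1.9528128 − 1 = 0.9528128.
m ≥ 4·ln10 / (−ln 0.9528128) = 190.545; smallest integer m = 191.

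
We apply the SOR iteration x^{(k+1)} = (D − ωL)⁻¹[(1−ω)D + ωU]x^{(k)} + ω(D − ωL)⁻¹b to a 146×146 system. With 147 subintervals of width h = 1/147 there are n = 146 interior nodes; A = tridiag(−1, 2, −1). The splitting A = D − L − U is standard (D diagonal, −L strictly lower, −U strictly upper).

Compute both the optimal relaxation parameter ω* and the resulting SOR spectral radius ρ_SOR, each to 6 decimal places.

ω* = 1.958155, ρ_SOR = 0.958155

½·tridiag(1,0,1) at n=146: λ_k = cos(kπ/147); max |λ| at k=1 ⇒ ρ_J = cos(π/147) ≈ 0.999772.
√(1 − cos²(π/147)) = sin(π/147) ≈ 0.0213698.
So ω* = 2/1.0213698 = 1.958155 (Young).
ρ_SOR = ω* − 1 ≈ 0.958155.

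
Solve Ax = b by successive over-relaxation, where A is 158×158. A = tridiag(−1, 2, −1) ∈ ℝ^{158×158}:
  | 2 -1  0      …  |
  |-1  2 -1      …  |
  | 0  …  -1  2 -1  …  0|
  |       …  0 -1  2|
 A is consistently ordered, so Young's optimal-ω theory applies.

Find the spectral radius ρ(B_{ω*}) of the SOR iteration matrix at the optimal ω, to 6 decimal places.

B_J for the 158×158 system has eigenvalues cos(kπ/159); ρ_J = cos(π/159) = 0.999805.
√(1−ρ_J²) simplifies to sin(π/159) = 0.0197572.
ω* = 2/(1+0.0197572) = 1.961251
At ω = 1.961251 every |λ(B_ω)| = ω−1, so ρ_SOR = 0.961251.

ρ_SOR = 0.961251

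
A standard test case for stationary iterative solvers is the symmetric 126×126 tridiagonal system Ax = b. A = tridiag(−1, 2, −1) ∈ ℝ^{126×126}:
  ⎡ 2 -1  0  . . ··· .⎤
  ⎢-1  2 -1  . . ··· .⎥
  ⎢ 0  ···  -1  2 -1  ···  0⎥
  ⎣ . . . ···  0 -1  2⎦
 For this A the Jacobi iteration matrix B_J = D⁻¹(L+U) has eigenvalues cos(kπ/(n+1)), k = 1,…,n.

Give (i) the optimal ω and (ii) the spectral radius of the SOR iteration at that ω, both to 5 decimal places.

ρ_J = max_k |cos(kπ/127)| = cos(π/127) = 0.99969
√(1−ρ_J²) = |sin(π/127)| = 0.024734
[ω*] 2 ÷ (1 + 0.024734) = 2 ÷ 1.024734 = 1.95173.
ρ_SOR = ω* − 1 = 1.95173 − 1 = 0.95173.

ω* = 1.95173, ρ_SOR = 0.95173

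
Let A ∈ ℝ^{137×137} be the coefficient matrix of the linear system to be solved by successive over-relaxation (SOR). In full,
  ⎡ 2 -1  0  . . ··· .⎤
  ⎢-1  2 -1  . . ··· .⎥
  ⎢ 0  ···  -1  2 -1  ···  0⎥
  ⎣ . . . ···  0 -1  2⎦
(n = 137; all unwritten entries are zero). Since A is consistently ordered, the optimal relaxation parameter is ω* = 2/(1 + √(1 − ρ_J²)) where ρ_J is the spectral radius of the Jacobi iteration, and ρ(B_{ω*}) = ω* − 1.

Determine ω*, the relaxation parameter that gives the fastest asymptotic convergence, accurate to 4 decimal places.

[ρ_J] n=137: ρ(B_J) = cos(π/(n+1)) = cos(π/138) = 0.9997.
√(1−ρ_J²) simplifies to sin(π/138) = 0.02276.
So ω* = 2/1.02276 = 1.9555 (Young).
At ω = 1.9555 every |λ(B_ω)| = ω−1, so ρ_SOR = 0.9555.

ω* = 1.9555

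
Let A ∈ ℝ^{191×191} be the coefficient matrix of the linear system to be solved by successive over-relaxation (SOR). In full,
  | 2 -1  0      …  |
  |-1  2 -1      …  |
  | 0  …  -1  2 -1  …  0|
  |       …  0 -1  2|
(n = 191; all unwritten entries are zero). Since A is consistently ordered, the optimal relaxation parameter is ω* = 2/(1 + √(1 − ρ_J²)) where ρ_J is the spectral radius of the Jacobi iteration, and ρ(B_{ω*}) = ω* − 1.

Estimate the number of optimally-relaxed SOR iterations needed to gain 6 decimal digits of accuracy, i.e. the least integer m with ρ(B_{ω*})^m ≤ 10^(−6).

spectrum of D⁻¹(L+U) = {cos(kπ/192) : 1≤k≤191}; ρ_J = cos(π/192) = 0.9998661.
√(1−ρ_J²) = |sin(π/192)| = 0.0163617
ω* = 2/(1+0.0163617) = 1.9678034
ρ_SOR = ω* − 1 ≈ 0.9678034.
(0.9678034)^m ≤ 10^{−6}  ⇒  m·ln(0.9678034) ≤ −6·ln10  ⇒  m ≥ 422.153  ⇒  m = 423

m = 423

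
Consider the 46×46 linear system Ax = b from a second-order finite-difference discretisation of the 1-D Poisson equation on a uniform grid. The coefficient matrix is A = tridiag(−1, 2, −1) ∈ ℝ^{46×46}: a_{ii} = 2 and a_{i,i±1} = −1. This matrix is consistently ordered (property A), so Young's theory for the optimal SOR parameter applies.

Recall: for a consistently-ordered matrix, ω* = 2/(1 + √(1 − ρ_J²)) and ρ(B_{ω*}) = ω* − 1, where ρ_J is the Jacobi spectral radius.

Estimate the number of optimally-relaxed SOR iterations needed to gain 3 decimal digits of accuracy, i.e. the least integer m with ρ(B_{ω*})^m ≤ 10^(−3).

m = 52

½·tridiag(1,0,1) at n=46: λ_k = cos(kπ/47); max |λ| at k=1 ⇒ ρ_J = cos(π/47) ≈ 0.9977669.
√(1 − cos²(π/47)) = sin(π/47) ≈ 0.0667926.
So ω* = 2/1.0667926 = 1.8747787 (Young).
ρ_SOR = ω* − 1 ≈ 0.8747787.
(0.8747787)^m ≤ 10^{−3}  ⇒  m·ln(0.8747787) ≤ −3·ln10  ⇒  m ≥ 51.634  ⇒  m = 52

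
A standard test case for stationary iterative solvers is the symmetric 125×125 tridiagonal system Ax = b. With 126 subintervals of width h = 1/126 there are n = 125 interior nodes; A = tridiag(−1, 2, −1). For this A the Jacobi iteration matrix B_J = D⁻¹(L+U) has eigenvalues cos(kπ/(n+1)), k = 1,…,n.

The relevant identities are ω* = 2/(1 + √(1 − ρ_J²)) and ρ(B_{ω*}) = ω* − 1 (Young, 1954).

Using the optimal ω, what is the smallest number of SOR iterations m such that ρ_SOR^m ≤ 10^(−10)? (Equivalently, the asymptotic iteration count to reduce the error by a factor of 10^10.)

m = 462

[ρ_J] n=125: ρ(B_J) = cos(π/(n+1)) = cos(π/126) = 0.9996892.
√(1−ρ_J²) = |sin(π/126)| = 0.0249307
Young: ω* = 2/(1+√(1−ρ_J²)) = 2/(1+0.0249307) = 2/1.0249307 = 1.9513514.
[ρ_SOR] ω* − 1 = 0.9513514.
(0.9513514)^m ≤ 10^{−10}  ⇒  m·ln(0.9513514) ≤ −10·ln10  ⇒  m ≥ 461.702  ⇒  m = 462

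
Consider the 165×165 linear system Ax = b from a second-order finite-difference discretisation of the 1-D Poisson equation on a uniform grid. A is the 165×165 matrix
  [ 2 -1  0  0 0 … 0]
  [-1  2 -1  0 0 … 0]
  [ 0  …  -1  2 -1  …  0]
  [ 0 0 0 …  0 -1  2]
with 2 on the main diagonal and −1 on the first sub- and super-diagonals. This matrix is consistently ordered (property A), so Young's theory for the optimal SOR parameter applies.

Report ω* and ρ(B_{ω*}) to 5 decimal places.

ω* = 1.96285, ρ_SOR = 0.96285

[ρ_J] n=165: ρ(B_J) = cos(π/(n+1)) = cos(π/166) = 0.99982.
√(1−ρ_J²) = |sin(π/166)| = 0.018924
So ω* = 2/1.018924 = 1.96285 (Young).
and ρ(B_{ω*}) = 1.96285 − 1 = 0.96285.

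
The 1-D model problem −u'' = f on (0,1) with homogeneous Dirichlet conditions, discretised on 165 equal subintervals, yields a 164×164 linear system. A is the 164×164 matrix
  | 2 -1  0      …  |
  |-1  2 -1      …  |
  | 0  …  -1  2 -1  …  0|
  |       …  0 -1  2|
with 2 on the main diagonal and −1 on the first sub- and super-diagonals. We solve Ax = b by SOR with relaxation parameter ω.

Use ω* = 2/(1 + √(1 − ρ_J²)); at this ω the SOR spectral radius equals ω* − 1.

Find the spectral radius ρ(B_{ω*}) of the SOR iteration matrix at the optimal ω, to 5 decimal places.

ρ_SOR = 0.96263

B_J for the 164×164 system has eigenvalues cos(kπ/165); ρ_J = cos(π/165) = 0.99982.
1 − cos²(π/165) = sin²(π/165) ⇒ √(1−ρ_J²) = sin(π/165) = 0.019039.
Young: ω* = 2/(1+√(1−ρ_J²)) = 2/(1+0.019039) = 2/1.019039 = 1.96263.
ρ(B_{ω*}) = ω*−1 = 0.96263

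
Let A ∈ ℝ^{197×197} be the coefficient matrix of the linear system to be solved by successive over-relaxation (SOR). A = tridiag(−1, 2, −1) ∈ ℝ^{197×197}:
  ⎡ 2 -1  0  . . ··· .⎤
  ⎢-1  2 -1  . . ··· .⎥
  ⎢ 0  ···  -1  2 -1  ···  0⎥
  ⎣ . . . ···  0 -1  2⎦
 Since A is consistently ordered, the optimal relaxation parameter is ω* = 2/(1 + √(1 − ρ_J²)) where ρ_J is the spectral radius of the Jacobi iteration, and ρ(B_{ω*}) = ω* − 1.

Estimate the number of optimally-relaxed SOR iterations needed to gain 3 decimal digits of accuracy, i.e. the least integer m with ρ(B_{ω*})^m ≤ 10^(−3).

With n=197, ρ(Jacobi) = cos(π/198) = 0.9998741.
√(1−ρ_J²) simplifies to sin(π/198) = 0.0158660.
Young: ω* = 2/(1+√(1−ρ_J²)) = 2/(1+0.0158660) = 2/1.0158660 = 1.9687636.
ρ_SOR = ω* − 1 = 1.9687636 − 1 = 0.9687636.
Need (0.9687636)^m ≤ 10^(−3): m ≥ 3·ln10/|ln 0.9687636| = 6.90776/0.0317347 = 217.672 ⇒ m = 218.

m = 218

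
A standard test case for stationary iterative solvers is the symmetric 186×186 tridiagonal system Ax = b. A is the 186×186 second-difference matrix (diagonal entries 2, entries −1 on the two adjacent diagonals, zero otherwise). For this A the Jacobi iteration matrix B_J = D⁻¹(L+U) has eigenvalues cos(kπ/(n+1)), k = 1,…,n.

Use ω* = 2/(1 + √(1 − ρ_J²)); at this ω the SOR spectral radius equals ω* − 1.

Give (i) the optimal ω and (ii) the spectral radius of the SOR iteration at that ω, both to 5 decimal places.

ω* = 1.96696, ρ_SOR = 0.96696

n=186: λ(B_J) = 1 − λ(A)/2 = cos(kπ/187); k=1 gives ρ_J = 0.99986.
root = sin(π/187) = 0.016799  (since 1−cos² = sin²).
Young: ω* = 2/(1+√(1−ρ_J²)) = 2/(1+0.016799) = 2/1.016799 = 1.96696.
[ρ_SOR] ω* − 1 = 0.96696.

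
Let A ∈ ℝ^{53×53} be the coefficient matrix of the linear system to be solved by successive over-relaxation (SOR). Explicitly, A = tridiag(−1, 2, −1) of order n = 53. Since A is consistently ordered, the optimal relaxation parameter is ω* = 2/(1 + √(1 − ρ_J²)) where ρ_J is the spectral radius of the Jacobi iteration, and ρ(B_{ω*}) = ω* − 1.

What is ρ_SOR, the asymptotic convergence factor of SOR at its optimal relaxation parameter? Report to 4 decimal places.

ρ_SOR = 0.8901

[ρ_J] n=53: ρ(B_J) = cos(π/(n+1)) = cos(π/54) = 0.9983.
root = sin(π/54) = 0.05814  (since 1−cos² = sin²).
ω* = 2/(1+0.05814) = 1.8901
At ω = 1.8901 every |λ(B_ω)| = ω−1, so ρ_SOR = 0.8901.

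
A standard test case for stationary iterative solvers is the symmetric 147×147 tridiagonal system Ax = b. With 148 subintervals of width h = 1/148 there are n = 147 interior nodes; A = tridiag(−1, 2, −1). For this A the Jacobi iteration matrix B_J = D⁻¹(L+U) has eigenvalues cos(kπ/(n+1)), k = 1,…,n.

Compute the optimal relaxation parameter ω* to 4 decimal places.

ω* = 1.9584

With n=147, ρ(Jacobi) = cos(π/148) = 0.9998.
1 − cos²(π/148) = sin²(π/148) ⇒ √(1−ρ_J²) = sin(π/148) = 0.02123.
ω* = 2 / (1 + 0.02123) = 2 / 1.02123 ≈ 1.9584.
and ρ(B_{ω*}) = 1.9584 − 1 = 0.9584.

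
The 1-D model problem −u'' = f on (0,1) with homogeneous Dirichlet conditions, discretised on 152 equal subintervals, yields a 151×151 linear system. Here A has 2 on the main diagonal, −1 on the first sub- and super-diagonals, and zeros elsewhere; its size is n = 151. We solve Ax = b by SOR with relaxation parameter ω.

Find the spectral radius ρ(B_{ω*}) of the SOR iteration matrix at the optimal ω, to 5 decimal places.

ρ_SOR = 0.95950

½·tridiag(1,0,1) at n=151: λ_k = cos(kπ/152); max |λ| at k=1 ⇒ ρ_J = cos(π/152) ≈ 0.99979.
√(1−ρ_J²) = |sin(π/152)| = 0.020667
Young: ω* = 2/(1+√(1−ρ_J²)) = 2/(1+0.020667) = 2/1.020667 = 1.95950.
Hence ρ(B_{ω*}) = 1.95950 − 1 = 0.95950.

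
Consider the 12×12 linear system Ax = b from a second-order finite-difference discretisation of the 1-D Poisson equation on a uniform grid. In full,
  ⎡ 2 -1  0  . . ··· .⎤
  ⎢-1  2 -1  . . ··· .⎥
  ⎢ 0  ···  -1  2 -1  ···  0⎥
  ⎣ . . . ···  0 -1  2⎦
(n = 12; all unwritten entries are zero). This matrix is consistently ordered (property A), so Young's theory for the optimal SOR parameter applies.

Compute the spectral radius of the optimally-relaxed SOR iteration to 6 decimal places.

With n=12, ρ(Jacobi) = cos(π/13) = 0.970942.
√(1−ρ_J²) simplifies to sin(π/13) = 0.2393157.
Young: ω* = 2/(1+√(1−ρ_J²)) = 2/(1+0.2393157) = 2/1.2393157 = 1.613794.
ρ(B_{ω*}) = ω*−1 = 0.613794

ρ_SOR = 0.613794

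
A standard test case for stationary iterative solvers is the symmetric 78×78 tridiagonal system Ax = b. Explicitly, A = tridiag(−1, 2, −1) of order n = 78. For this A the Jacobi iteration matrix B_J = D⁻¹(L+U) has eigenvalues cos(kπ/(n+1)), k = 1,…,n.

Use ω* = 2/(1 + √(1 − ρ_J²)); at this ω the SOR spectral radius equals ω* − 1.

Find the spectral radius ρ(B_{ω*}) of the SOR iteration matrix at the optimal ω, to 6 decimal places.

ρ_SOR = 0.923527

B_J for the 78×78 system has eigenvalues cos(kπ/79); ρ_J = cos(π/79) = 0.999209.
1 − cos²(π/79) = sin²(π/79) ⇒ √(1−ρ_J²) = sin(π/79) = 0.0397565.
Young: ω* = 2/(1+√(1−ρ_J²)) = 2/(1+0.0397565) = 2/1.0397565 = 1.923527.
[ρ_SOR] ω* − 1 = 0.923527.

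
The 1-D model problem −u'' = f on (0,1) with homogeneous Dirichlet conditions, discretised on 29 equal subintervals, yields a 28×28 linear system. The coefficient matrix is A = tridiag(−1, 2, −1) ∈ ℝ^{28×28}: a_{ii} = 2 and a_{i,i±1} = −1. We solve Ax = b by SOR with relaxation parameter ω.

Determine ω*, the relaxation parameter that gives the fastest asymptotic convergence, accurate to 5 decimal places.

ω* = 1.80486

½·tridiag(1,0,1) at n=28: λ_k = cos(kπ/29); max |λ| at k=1 ⇒ ρ_J = cos(π/29) ≈ 0.99414.
root = sin(π/29) = 0.108119  (since 1−cos² = sin²).
Young: ω* = 2/(1+√(1−ρ_J²)) = 2/(1+0.108119) = 2/1.108119 = 1.80486.
ρ(B_{ω*}) = ω*−1 = 0.80486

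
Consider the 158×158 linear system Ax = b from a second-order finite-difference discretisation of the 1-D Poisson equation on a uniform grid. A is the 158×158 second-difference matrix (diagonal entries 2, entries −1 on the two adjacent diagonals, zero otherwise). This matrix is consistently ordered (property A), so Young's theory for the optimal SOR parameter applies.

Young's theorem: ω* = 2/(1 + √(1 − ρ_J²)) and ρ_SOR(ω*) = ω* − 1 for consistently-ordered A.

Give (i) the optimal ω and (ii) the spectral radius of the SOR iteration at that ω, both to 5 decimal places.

ω* = 1.96125, ρ_SOR = 0.96125

ρ_J = max_k |cos(kπ/159)| = cos(π/159) = 0.99980
√(1 − cos²(π/159)) = sin(π/159) ≈ 0.019757.
ω* = 2/(1+0.019757) = 1.96125
ρ_SOR = ω* − 1 = 1.96125 − 1 = 0.96125.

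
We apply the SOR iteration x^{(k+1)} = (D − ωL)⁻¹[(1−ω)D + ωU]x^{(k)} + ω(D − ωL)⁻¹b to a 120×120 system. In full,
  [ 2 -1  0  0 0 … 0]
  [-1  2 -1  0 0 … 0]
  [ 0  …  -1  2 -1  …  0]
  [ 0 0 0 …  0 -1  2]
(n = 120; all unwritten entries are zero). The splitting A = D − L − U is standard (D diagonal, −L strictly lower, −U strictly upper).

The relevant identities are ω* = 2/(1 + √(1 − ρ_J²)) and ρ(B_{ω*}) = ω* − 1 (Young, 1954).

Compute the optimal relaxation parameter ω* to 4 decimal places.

ω* = 1.9494

With n=120, ρ(Jacobi) = cos(π/121) = 0.9997.
√(1−ρ_J²) = |sin(π/121)| = 0.02596
Then 2/(1+√(1−ρ_J²)) = 2/(1+0.02596); ω* = 2/1.02596 = 1.9494.
ρ_SOR = ω* − 1 = 1.9494 − 1 = 0.9494.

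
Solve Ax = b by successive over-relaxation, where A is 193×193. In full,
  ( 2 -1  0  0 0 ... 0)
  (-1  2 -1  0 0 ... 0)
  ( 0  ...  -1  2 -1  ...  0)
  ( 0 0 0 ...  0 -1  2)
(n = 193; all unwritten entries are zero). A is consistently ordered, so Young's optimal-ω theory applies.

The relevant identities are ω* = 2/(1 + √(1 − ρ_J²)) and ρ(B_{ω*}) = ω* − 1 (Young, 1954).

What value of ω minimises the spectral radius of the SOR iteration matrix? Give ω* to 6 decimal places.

spectrum of D⁻¹(L+U) = {cos(kπ/194) : 1≤k≤193}; ρ_J = cos(π/194) = 0.999869.
√(1 − cos²(π/194)) = sin(π/194) ≈ 0.0161931.
So ω* = 2/1.0161931 = 1.968130 (Young).
[ρ_SOR] ω* − 1 = 0.968130.

ω* = 1.968130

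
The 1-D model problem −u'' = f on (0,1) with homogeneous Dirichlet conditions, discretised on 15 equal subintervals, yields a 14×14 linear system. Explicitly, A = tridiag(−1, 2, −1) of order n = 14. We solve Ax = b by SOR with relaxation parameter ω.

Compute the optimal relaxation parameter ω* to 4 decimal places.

n=14: λ(B_J) = 1 − λ(A)/2 = cos(kπ/15); k=1 gives ρ_J = 0.9781.
√(1−ρ_J²) simplifies to sin(π/15) = 0.20791.
ω* = 2/(1+0.20791) = 1.6558
[ρ_SOR] ω* − 1 = 0.6558.

ω* = 1.6558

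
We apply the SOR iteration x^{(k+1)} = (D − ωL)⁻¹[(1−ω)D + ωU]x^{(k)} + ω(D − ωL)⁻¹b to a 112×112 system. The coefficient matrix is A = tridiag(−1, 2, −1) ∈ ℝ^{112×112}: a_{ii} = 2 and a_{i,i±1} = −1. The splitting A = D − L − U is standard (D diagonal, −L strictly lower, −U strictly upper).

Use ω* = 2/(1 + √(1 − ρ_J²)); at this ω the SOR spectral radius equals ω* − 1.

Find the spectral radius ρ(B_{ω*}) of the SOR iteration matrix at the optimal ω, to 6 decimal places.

n=112: λ(B_J) = 1 − λ(A)/2 = cos(kπ/113); k=1 gives ρ_J = 0.999614.
√(1−ρ_J²) = |sin(π/113)| = 0.0277981
ω* = 2 / (1 + 0.0277981) = 2 / 1.0277981 ≈ 1.945907.
At ω = 1.945907 every |λ(B_ω)| = ω−1, so ρ_SOR = 0.945907.

ρ_SOR = 0.945907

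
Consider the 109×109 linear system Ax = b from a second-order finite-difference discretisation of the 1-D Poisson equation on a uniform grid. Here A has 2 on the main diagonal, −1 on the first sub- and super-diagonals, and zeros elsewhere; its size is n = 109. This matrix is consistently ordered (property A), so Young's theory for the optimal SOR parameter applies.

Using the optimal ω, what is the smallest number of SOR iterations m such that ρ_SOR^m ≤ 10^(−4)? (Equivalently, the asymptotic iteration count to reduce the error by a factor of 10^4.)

[ρ_J] n=109: ρ(B_J) = cos(π/(n+1)) = cos(π/110) = 0.9995922.
√(1−ρ_J²) simplifies to sin(π/110) = 0.0285561.
ω* = 2/(1+0.0285561) = 1.9444734
At ω = 1.9444734 every |λ(B_ω)| = ω−1, so ρ_SOR = 0.9444734.
m ≥ 4·ln10 / (−ln 0.9444734) = 161.223; smallest integer m = 162.

m = 162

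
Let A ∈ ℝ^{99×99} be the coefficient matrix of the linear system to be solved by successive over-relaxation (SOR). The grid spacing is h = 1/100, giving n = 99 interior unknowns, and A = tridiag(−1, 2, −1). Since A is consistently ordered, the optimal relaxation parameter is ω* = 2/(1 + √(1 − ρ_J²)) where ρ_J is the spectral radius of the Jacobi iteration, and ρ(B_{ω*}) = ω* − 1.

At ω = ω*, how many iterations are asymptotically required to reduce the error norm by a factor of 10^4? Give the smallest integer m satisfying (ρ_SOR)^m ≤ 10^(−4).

B_J for the 99×99 system has eigenvalues cos(kπ/100); ρ_J = cos(π/100) = 0.9995066.
root = sin(π/100) = 0.0314108  (since 1−cos² = sin²).
Young: ω* = 2/(1+√(1−ρ_J²)) = 2/(1+0.0314108) = 2/1.0314108 = 1.9390916.
[ρ_SOR] ω* − 1 = 0.9390916.
For 4 digits: m = 4·ln10 / (−ln 0.9390916) = 9.21034/0.0628423 = 146.563; round up → m = 147.

m = 147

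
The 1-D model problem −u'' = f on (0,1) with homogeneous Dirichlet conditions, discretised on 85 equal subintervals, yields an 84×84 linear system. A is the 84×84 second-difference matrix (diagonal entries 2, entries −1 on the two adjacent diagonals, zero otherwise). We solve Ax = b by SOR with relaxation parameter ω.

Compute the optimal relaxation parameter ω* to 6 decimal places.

ω* = 1.928731

[ρ_J] n=84: ρ(B_J) = cos(π/(n+1)) = cos(π/85) = 0.999317.
√(1−ρ_J²) = |sin(π/85)| = 0.0369515
So ω* = 2/1.0369515 = 1.928731 (Young).
ρ(B_{ω*}) = ω*−1 = 0.928731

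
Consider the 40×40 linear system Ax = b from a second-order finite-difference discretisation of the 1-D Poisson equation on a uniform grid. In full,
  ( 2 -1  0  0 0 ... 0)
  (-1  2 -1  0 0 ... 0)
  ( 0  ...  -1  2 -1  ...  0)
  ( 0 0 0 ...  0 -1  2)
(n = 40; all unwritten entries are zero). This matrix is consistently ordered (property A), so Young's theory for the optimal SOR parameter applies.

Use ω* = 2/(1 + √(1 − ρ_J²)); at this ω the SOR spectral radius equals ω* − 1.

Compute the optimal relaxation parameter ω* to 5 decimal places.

ω* = 1.85779

With n=40, ρ(Jacobi) = cos(π/41) = 0.99707.
1 − cos²(π/41) = sin²(π/41) ⇒ √(1−ρ_J²) = sin(π/41) = 0.076549.
Young: ω* = 2/(1+√(1−ρ_J²)) = 2/(1+0.076549) = 2/1.076549 = 1.85779.
ρ_SOR = ω* − 1 = 1.85779 − 1 = 0.85779.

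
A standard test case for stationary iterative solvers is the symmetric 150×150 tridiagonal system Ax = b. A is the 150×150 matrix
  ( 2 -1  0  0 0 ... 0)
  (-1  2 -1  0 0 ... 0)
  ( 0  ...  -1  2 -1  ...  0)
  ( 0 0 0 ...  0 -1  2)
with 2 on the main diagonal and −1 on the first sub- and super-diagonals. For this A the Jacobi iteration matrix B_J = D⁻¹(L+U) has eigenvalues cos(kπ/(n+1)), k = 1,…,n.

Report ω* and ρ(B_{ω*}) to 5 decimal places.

ω* = 1.95924, ρ_SOR = 0.95924

B_J for the 150×150 system has eigenvalues cos(kπ/151); ρ_J = cos(π/151) = 0.99978.
root = sin(π/151) = 0.020804  (since 1−cos² = sin²).
Young: ω* = 2/(1+√(1−ρ_J²)) = 2/(1+0.020804) = 2/1.020804 = 1.95924.
ρ_SOR = ω* − 1 = 1.95924 − 1 = 0.95924.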